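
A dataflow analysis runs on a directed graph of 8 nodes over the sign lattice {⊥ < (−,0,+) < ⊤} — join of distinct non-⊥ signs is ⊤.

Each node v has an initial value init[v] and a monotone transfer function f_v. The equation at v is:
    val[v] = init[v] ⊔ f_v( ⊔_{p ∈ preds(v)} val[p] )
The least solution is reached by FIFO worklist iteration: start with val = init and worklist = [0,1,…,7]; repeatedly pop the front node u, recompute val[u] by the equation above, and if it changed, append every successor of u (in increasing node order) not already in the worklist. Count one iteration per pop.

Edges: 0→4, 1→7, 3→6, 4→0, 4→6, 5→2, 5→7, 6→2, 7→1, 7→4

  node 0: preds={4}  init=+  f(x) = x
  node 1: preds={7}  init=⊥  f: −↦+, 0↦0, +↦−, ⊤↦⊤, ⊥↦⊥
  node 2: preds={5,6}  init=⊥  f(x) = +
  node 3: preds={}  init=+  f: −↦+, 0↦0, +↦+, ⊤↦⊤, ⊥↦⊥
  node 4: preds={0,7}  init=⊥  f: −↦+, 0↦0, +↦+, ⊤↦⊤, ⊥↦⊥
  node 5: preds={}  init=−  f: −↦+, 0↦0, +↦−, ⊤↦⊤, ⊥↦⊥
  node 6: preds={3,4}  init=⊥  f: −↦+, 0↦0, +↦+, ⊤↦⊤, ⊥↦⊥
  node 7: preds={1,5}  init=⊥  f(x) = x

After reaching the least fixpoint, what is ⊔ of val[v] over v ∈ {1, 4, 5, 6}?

Iteration log — 19 steps:
  step 1. node 0  ⊔preds=⊥  new=+  stable
  step 2. node 1  ⊔preds=⊥  new=⊥  stable
  step 3. node 2  ⊔preds=−  new=+  old=⊥  +wl: 
  step 4. node 3  ⊔preds=⊥  new=+  stable
  step 5. node 4  ⊔preds=+  new=+  old=⊥  +wl: 0
  step 6. node 5  ⊔preds=⊥  new=−  stable
  step 7. node 6  ⊔preds=+  new=+  old=⊥  +wl: 2
  step 8. node 7  ⊔preds=−  new=−  old=⊥  +wl: 1,4
  step 9. node 0  ⊔preds=+  new=+  stable
  step 10. node 2  ⊔preds=⊤  new=+  stable
  step 11. node 1  ⊔preds=−  new=+  old=⊥  +wl: 7
  step 12. node 4  ⊔preds=⊤  new=⊤  old=+  +wl: 0,6
  step 13. node 7  ⊔preds=⊤  new=⊤  old=−  +wl: 1,4
  step 14. node 0  ⊔preds=⊤  new=⊤  old=+  +wl: 
  step 15. node 6  ⊔preds=⊤  new=⊤  old=+  +wl: 2
  step 16. node 1  ⊔preds=⊤  new=⊤  old=+  +wl: 7
  step 17. node 4  ⊔preds=⊤  new=⊤  stable
  step 18. node 2  ⊔preds=⊤  new=+  stable
  step 19. node 7  ⊔preds=⊤  new=⊤  stable

Least fixpoint reached:
  node 0: ⊤
  node 1: ⊤
  node 2: +
  node 3: +
  node 4: ⊤
  node 5: −
  node 6: ⊤
  node 7: ⊤

⊤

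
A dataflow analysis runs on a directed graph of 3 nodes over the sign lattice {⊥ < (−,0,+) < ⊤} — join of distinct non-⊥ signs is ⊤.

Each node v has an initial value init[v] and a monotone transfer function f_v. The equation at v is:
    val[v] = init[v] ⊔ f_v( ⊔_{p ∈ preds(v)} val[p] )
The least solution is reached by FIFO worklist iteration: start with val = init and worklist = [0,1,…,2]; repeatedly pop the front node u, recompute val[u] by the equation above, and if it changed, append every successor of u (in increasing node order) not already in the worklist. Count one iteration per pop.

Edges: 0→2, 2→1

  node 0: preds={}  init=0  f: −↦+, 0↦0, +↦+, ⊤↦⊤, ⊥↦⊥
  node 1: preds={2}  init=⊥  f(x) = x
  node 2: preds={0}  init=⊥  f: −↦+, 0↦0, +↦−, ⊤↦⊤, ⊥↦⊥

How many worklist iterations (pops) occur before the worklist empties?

4

Iteration log — 4 steps:
  step 1. node 0  ⊔preds=⊥  new=0  stable
  step 2. node 1  ⊔preds=⊥  new=⊥  stable
  step 3. node 2  ⊔preds=0  new=0  old=⊥  +wl: 1
  step 4. node 1  ⊔preds=0  new=0  old=⊥  +wl: 

Least fixpoint reached:
  node 0: 0
  node 1: 0
  node 2: 0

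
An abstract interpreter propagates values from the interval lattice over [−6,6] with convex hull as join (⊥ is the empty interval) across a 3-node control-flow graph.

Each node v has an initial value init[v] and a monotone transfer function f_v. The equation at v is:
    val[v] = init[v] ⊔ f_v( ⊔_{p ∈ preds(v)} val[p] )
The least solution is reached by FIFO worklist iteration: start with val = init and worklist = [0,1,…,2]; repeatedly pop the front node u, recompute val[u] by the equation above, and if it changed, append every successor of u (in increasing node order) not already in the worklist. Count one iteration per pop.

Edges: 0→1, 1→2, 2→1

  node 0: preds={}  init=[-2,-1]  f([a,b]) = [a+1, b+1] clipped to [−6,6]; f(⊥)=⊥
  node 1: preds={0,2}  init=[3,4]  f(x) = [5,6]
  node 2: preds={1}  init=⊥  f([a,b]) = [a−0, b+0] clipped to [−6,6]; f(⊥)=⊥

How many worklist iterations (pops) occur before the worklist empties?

4

Trace (4 dequeues):
  [1] u=0 | in ⊥ | out [-2,-1] | ==
  [2] u=1 | in [-2,-1] | out [3,6] | prev [3,4] | push {}
  [3] u=2 | in [3,6] | out [3,6] | prev ⊥ | push {1}
  [4] u=1 | in [-2,6] | out [3,6] | ==

Converged values:
  [0] [-2,-1]
  [1] [3,6]
  [2] [3,6]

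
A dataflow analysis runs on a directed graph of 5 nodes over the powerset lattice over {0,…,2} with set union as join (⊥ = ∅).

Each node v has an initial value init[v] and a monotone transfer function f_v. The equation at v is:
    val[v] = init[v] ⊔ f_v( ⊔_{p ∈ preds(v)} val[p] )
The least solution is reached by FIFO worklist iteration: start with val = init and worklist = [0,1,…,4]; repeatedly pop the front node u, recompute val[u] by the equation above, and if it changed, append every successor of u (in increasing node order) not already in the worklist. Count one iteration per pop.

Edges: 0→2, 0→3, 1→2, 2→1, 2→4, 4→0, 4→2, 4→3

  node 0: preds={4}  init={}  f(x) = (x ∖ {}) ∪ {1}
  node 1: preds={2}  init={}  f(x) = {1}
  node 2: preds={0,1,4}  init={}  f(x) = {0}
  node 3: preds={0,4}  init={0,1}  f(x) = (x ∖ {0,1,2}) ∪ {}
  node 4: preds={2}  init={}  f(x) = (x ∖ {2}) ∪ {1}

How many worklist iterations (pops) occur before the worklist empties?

9

Worklist (9 pops):
  #1 pop 0: in={} → {1} (was {}); enqueue []
  #2 pop 1: in={} → {1} (was {}); enqueue []
  #3 pop 2: in={1} → {0} (was {}); enqueue [1]
  #4 pop 3: in={1} → {0,1} (no change)
  #5 pop 4: in={0} → {0,1} (was {}); enqueue [0,2,3]
  #6 pop 1: in={0} → {1} (no change)
  #7 pop 0: in={0,1} → {0,1} (was {1}); enqueue []
  #8 pop 2: in={0,1} → {0} (no change)
  #9 pop 3: in={0,1} → {0,1} (no change)

Fixpoint:
  val[0] = {0,1}
  val[1] = {1}
  val[2] = {0}
  val[3] = {0,1}
  val[4] = {0,1}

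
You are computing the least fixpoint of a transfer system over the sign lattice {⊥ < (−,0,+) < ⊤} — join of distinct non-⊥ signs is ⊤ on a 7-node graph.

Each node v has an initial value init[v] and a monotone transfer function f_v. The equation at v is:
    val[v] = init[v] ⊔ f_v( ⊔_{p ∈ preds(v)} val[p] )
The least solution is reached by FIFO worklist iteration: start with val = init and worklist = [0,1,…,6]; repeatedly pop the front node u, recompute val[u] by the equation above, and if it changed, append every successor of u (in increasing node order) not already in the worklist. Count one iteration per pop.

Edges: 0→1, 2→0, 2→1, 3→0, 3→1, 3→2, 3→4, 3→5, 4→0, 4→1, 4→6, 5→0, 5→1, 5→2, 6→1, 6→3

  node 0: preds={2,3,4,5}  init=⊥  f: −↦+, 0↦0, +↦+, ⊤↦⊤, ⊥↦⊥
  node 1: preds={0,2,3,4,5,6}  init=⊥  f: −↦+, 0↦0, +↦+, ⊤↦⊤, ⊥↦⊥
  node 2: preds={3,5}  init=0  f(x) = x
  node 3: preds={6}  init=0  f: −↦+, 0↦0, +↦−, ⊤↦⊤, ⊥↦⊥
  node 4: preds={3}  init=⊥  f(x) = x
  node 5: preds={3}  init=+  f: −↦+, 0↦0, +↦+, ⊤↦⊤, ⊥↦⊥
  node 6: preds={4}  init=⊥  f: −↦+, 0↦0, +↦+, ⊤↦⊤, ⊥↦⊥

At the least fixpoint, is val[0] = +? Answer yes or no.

no

Trace (11 dequeues):
  [1] u=0 | in ⊤ | out ⊤ | prev ⊥ | push {}
  [2] u=1 | in ⊤ | out ⊤ | prev ⊥ | push {}
  [3] u=2 | in ⊤ | out ⊤ | prev 0 | push {0,1}
  [4] u=3 | in ⊥ | out 0 | ==
  [5] u=4 | in 0 | out 0 | prev ⊥ | push {}
  [6] u=5 | in 0 | out ⊤ | prev + | push {2}
  [7] u=6 | in 0 | out 0 | prev ⊥ | push {3}
  [8] u=0 | in ⊤ | out ⊤ | ==
  [9] u=1 | in ⊤ | out ⊤ | ==
  [10] u=2 | in ⊤ | out ⊤ | ==
  [11] u=3 | in 0 | out 0 | ==

Converged values:
  [0] ⊤
  [1] ⊤
  [2] ⊤
  [3] 0
  [4] 0
  [5] ⊤
  [6] 0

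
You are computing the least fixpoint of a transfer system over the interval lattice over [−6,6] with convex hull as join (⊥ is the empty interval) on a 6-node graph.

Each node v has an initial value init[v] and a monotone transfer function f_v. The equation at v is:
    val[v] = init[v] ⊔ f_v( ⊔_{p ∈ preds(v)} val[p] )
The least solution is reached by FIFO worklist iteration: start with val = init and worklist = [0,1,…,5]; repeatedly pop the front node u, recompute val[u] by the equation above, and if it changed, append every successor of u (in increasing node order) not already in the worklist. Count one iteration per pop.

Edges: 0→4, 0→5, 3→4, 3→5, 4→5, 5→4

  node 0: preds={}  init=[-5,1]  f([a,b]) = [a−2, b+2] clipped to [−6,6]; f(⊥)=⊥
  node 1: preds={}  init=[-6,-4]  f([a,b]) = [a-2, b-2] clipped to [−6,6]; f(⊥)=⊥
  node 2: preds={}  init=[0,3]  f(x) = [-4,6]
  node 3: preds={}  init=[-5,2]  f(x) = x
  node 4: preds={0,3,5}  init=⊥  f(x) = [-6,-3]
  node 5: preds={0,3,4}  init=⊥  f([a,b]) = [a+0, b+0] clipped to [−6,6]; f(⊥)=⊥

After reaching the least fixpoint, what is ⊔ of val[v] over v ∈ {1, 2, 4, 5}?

Trace (7 dequeues):
  [1] u=0 | in ⊥ | out [-5,1] | ==
  [2] u=1 | in ⊥ | out [-6,-4] | ==
  [3] u=2 | in ⊥ | out [-4,6] | prev [0,3] | push {}
  [4] u=3 | in ⊥ | out [-5,2] | ==
  [5] u=4 | in [-5,2] | out [-6,-3] | prev ⊥ | push {}
  [6] u=5 | in [-6,2] | out [-6,2] | prev ⊥ | push {4}
  [7] u=4 | in [-6,2] | out [-6,-3] | ==

Converged values:
  [0] [-5,1]
  [1] [-6,-4]
  [2] [-4,6]
  [3] [-5,2]
  [4] [-6,-3]
  [5] [-6,2]

[-6,6]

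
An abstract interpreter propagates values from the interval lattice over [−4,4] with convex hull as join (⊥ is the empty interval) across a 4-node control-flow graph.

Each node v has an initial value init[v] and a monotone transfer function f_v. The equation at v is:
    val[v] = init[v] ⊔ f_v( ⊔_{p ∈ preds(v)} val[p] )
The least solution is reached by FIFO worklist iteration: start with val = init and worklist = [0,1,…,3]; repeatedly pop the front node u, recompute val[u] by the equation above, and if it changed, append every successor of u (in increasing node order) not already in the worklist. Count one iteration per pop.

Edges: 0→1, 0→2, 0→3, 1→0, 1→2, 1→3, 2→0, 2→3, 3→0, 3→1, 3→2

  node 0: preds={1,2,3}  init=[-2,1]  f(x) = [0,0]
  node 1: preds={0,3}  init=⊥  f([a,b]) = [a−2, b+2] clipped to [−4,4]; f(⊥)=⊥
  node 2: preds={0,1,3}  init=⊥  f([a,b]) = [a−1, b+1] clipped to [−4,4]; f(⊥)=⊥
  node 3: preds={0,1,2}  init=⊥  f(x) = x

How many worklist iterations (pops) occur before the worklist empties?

9

Trace (9 dequeues):
  [1] u=0 | in ⊥ | out [-2,1] | ==
  [2] u=1 | in [-2,1] | out [-4,3] | prev ⊥ | push {0}
  [3] u=2 | in [-4,3] | out [-4,4] | prev ⊥ | push {}
  [4] u=3 | in [-4,4] | out [-4,4] | prev ⊥ | push {1,2}
  [5] u=0 | in [-4,4] | out [-2,1] | ==
  [6] u=1 | in [-4,4] | out [-4,4] | prev [-4,3] | push {0,3}
  [7] u=2 | in [-4,4] | out [-4,4] | ==
  [8] u=0 | in [-4,4] | out [-2,1] | ==
  [9] u=3 | in [-4,4] | out [-4,4] | ==

Converged values:
  [0] [-2,1]
  [1] [-4,4]
  [2] [-4,4]
  [3] [-4,4]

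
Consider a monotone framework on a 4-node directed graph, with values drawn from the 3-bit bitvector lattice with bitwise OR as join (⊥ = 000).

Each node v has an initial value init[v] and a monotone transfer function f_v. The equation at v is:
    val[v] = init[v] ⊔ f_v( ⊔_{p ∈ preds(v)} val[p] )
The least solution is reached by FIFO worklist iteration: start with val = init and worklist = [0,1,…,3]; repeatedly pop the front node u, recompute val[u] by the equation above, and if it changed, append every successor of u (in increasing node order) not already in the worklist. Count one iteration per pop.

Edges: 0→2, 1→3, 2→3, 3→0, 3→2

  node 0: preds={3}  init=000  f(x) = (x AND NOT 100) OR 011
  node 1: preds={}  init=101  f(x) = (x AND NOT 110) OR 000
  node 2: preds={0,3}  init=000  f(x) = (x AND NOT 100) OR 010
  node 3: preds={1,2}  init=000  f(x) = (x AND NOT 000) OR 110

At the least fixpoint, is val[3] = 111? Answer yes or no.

Worklist (6 pops):
  #1 pop 0: in=000 → 011 (was 000); enqueue []
  #2 pop 1: in=000 → 101 (no change)
  #3 pop 2: in=011 → 011 (was 000); enqueue []
  #4 pop 3: in=111 → 111 (was 000); enqueue [0,2]
  #5 pop 0: in=111 → 011 (no change)
  #6 pop 2: in=111 → 011 (no change)

Fixpoint:
  val[0] = 011
  val[1] = 101
  val[2] = 011
  val[3] = 111

yes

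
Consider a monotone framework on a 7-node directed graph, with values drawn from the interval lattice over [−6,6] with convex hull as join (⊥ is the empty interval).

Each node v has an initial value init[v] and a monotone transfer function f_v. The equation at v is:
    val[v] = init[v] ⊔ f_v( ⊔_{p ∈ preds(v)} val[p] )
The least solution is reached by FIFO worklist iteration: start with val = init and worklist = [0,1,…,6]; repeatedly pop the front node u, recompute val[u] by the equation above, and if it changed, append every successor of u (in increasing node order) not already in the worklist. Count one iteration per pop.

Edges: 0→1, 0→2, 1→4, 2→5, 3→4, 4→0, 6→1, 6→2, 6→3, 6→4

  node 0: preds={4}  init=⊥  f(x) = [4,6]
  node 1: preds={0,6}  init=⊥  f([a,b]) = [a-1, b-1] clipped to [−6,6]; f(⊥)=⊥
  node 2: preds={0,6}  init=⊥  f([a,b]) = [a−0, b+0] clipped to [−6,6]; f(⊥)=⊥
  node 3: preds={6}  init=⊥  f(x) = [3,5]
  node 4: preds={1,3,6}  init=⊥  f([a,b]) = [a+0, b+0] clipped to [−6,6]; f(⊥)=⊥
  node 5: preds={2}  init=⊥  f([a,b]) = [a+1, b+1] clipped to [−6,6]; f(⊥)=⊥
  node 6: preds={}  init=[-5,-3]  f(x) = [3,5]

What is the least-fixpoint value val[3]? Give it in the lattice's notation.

[3,5]

Iteration log — 12 steps:
  step 1. node 0  ⊔preds=⊥  new=[4,6]  old=⊥  +wl: 
  step 2. node 1  ⊔preds=[-5,6]  new=[-6,5]  old=⊥  +wl: 
  step 3. node 2  ⊔preds=[-5,6]  new=[-5,6]  old=⊥  +wl: 
  step 4. node 3  ⊔preds=[-5,-3]  new=[3,5]  old=⊥  +wl: 
  step 5. node 4  ⊔preds=[-6,5]  new=[-6,5]  old=⊥  +wl: 0
  step 6. node 5  ⊔preds=[-5,6]  new=[-4,6]  old=⊥  +wl: 
  step 7. node 6  ⊔preds=⊥  new=[-5,5]  old=[-5,-3]  +wl: 1,2,3,4
  step 8. node 0  ⊔preds=[-6,5]  new=[4,6]  stable
  step 9. node 1  ⊔preds=[-5,6]  new=[-6,5]  stable
  step 10. node 2  ⊔preds=[-5,6]  new=[-5,6]  stable
  step 11. node 3  ⊔preds=[-5,5]  new=[3,5]  stable
  step 12. node 4  ⊔preds=[-6,5]  new=[-6,5]  stable

Least fixpoint reached:
  node 0: [4,6]
  node 1: [-6,5]
  node 2: [-5,6]
  node 3: [3,5]
  node 4: [-6,5]
  node 5: [-4,6]
  node 6: [-5,5]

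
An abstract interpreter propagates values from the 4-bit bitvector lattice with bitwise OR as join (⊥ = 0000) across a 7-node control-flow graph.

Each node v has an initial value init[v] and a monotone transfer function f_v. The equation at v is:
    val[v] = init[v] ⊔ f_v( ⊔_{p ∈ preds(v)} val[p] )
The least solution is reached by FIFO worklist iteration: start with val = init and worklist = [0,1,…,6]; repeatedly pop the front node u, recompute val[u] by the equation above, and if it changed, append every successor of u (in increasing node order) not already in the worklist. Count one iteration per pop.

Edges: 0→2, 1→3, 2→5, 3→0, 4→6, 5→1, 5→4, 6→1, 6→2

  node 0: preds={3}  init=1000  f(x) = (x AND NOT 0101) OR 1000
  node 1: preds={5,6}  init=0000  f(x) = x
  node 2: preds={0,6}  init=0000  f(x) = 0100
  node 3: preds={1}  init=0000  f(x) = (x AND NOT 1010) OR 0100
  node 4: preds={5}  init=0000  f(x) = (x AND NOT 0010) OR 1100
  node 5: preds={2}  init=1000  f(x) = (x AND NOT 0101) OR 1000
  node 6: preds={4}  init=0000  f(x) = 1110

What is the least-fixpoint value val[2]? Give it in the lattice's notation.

Trace (11 dequeues):
  [1] u=0 | in 0000 | out 1000 | ==
  [2] u=1 | in 1000 | out 1000 | prev 0000 | push {}
  [3] u=2 | in 1000 | out 0100 | prev 0000 | push {}
  [4] u=3 | in 1000 | out 0100 | prev 0000 | push {0}
  [5] u=4 | in 1000 | out 1100 | prev 0000 | push {}
  [6] u=5 | in 0100 | out 1000 | ==
  [7] u=6 | in 1100 | out 1110 | prev 0000 | push {1,2}
  [8] u=0 | in 0100 | out 1000 | ==
  [9] u=1 | in 1110 | out 1110 | prev 1000 | push {3}
  [10] u=2 | in 1110 | out 0100 | ==
  [11] u=3 | in 1110 | out 0100 | ==

Converged values:
  [0] 1000
  [1] 1110
  [2] 0100
  [3] 0100
  [4] 1100
  [5] 1000
  [6] 1110

0100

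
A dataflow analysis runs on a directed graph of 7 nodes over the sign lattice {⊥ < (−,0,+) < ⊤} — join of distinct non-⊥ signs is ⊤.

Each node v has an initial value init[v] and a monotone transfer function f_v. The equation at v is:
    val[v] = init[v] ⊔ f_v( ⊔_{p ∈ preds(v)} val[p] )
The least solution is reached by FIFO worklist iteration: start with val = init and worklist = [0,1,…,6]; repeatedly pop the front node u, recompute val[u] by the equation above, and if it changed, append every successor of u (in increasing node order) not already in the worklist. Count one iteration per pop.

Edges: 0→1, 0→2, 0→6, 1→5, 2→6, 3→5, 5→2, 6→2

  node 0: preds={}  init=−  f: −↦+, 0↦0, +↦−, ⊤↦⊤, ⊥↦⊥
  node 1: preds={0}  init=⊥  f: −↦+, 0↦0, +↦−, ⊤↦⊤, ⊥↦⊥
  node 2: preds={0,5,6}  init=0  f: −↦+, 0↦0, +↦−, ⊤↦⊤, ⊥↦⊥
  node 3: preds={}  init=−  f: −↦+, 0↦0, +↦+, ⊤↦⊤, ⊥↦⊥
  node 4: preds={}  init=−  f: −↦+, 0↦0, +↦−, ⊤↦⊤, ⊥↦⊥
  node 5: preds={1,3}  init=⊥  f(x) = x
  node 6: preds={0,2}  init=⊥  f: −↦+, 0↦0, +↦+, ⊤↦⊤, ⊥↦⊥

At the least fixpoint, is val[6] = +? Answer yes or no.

Iteration log — 8 steps:
  step 1. node 0  ⊔preds=⊥  new=−  stable
  step 2. node 1  ⊔preds=−  new=+  old=⊥  +wl: 
  step 3. node 2  ⊔preds=−  new=⊤  old=0  +wl: 
  step 4. node 3  ⊔preds=⊥  new=−  stable
  step 5. node 4  ⊔preds=⊥  new=−  stable
  step 6. node 5  ⊔preds=⊤  new=⊤  old=⊥  +wl: 2
  step 7. node 6  ⊔preds=⊤  new=⊤  old=⊥  +wl: 
  step 8. node 2  ⊔preds=⊤  new=⊤  stable

Least fixpoint reached:
  node 0: −
  node 1: +
  node 2: ⊤
  node 3: −
  node 4: −
  node 5: ⊤
  node 6: ⊤

no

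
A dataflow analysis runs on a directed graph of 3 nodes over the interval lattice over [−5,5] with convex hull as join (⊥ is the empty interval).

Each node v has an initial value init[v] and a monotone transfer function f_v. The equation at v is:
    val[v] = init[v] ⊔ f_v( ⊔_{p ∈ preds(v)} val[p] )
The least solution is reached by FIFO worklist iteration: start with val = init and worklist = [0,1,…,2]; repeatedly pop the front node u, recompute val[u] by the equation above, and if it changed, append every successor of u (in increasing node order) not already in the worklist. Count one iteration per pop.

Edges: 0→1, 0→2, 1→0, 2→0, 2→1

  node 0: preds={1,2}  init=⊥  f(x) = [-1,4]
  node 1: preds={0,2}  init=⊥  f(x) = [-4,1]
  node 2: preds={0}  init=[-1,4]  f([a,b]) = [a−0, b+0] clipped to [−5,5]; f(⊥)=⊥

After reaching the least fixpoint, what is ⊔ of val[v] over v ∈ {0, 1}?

[-4,4]

Trace (4 dequeues):
  [1] u=0 | in [-1,4] | out [-1,4] | prev ⊥ | push {}
  [2] u=1 | in [-1,4] | out [-4,1] | prev ⊥ | push {0}
  [3] u=2 | in [-1,4] | out [-1,4] | ==
  [4] u=0 | in [-4,4] | out [-1,4] | ==

Converged values:
  [0] [-1,4]
  [1] [-4,1]
  [2] [-1,4]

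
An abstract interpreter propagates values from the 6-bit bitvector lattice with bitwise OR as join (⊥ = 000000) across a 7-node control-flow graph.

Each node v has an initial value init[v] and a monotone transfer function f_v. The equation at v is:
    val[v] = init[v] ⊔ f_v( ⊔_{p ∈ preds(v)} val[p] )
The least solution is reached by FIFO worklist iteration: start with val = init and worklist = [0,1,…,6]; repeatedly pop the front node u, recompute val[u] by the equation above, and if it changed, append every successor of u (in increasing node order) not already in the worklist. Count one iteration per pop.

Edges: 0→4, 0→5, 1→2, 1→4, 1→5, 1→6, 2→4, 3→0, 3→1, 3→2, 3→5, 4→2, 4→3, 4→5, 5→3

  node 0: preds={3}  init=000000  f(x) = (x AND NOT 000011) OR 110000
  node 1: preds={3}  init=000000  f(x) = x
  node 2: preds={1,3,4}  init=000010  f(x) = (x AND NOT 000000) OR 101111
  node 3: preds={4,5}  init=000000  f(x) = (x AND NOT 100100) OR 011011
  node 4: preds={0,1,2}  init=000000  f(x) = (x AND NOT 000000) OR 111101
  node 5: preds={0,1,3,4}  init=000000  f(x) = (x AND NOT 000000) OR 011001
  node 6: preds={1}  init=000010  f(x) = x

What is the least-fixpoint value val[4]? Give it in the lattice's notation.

Trace (14 dequeues):
  [1] u=0 | in 000000 | out 110000 | prev 000000 | push {}
  [2] u=1 | in 000000 | out 000000 | ==
  [3] u=2 | in 000000 | out 101111 | prev 000010 | push {}
  [4] u=3 | in 000000 | out 011011 | prev 000000 | push {0,1,2}
  [5] u=4 | in 111111 | out 111111 | prev 000000 | push {3}
  [6] u=5 | in 111111 | out 111111 | prev 000000 | push {}
  [7] u=6 | in 000000 | out 000010 | ==
  [8] u=0 | in 011011 | out 111000 | prev 110000 | push {4,5}
  [9] u=1 | in 011011 | out 011011 | prev 000000 | push {6}
  [10] u=2 | in 111111 | out 111111 | prev 101111 | push {}
  [11] u=3 | in 111111 | out 011011 | ==
  [12] u=4 | in 111111 | out 111111 | ==
  [13] u=5 | in 111111 | out 111111 | ==
  [14] u=6 | in 011011 | out 011011 | prev 000010 | push {}

Converged values:
  [0] 111000
  [1] 011011
  [2] 111111
  [3] 011011
  [4] 111111
  [5] 111111
  [6] 011011

111111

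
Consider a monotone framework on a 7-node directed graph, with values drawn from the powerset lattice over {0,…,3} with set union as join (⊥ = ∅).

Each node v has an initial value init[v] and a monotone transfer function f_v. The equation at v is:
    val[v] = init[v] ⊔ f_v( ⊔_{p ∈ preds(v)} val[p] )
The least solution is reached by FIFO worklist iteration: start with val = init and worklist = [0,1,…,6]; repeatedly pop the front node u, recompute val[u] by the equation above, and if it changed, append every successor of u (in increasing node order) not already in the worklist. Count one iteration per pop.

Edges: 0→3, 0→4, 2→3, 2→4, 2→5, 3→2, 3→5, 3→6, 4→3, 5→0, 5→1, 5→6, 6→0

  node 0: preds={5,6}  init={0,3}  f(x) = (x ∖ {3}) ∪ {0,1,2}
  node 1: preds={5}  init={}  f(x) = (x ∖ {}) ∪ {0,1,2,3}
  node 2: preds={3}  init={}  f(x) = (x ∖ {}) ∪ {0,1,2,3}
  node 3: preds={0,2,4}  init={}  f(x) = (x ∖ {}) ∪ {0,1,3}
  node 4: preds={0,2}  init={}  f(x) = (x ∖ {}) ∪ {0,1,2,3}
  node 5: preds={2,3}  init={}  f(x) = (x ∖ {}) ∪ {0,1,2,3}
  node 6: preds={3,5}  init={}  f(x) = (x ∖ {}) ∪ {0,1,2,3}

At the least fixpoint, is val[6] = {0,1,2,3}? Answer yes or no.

yes

Worklist (11 pops):
  #1 pop 0: in={} → {0,1,2,3} (was {0,3}); enqueue []
  #2 pop 1: in={} → {0,1,2,3} (was {}); enqueue []
  #3 pop 2: in={} → {0,1,2,3} (was {}); enqueue []
  #4 pop 3: in={0,1,2,3} → {0,1,2,3} (was {}); enqueue [2]
  #5 pop 4: in={0,1,2,3} → {0,1,2,3} (was {}); enqueue [3]
  #6 pop 5: in={0,1,2,3} → {0,1,2,3} (was {}); enqueue [0,1]
  #7 pop 6: in={0,1,2,3} → {0,1,2,3} (was {}); enqueue []
  #8 pop 2: in={0,1,2,3} → {0,1,2,3} (no change)
  #9 pop 3: in={0,1,2,3} → {0,1,2,3} (no change)
  #10 pop 0: in={0,1,2,3} → {0,1,2,3} (no change)
  #11 pop 1: in={0,1,2,3} → {0,1,2,3} (no change)

Fixpoint:
  val[0] = {0,1,2,3}
  val[1] = {0,1,2,3}
  val[2] = {0,1,2,3}
  val[3] = {0,1,2,3}
  val[4] = {0,1,2,3}
  val[5] = {0,1,2,3}
  val[6] = {0,1,2,3}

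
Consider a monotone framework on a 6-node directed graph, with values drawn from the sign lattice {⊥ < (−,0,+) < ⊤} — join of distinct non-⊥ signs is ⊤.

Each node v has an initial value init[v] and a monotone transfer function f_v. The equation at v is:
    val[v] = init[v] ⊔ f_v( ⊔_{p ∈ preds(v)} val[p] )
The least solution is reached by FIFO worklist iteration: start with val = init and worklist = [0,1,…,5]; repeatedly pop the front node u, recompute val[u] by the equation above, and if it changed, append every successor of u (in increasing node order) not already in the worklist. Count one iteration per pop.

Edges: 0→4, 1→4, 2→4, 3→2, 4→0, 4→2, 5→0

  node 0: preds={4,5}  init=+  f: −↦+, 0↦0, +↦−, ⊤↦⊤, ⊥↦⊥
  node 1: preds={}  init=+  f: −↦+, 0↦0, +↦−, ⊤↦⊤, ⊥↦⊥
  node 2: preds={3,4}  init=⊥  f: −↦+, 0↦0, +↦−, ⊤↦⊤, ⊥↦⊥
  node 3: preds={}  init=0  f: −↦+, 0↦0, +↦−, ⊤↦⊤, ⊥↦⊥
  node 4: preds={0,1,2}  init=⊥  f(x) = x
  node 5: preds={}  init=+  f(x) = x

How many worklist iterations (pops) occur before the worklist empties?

9

Worklist (9 pops):
  #1 pop 0: in=+ → ⊤ (was +); enqueue []
  #2 pop 1: in=⊥ → + (no change)
  #3 pop 2: in=0 → 0 (was ⊥); enqueue []
  #4 pop 3: in=⊥ → 0 (no change)
  #5 pop 4: in=⊤ → ⊤ (was ⊥); enqueue [0,2]
  #6 pop 5: in=⊥ → + (no change)
  #7 pop 0: in=⊤ → ⊤ (no change)
  #8 pop 2: in=⊤ → ⊤ (was 0); enqueue [4]
  #9 pop 4: in=⊤ → ⊤ (no change)

Fixpoint:
  val[0] = ⊤
  val[1] = +
  val[2] = ⊤
  val[3] = 0
  val[4] = ⊤
  val[5] = +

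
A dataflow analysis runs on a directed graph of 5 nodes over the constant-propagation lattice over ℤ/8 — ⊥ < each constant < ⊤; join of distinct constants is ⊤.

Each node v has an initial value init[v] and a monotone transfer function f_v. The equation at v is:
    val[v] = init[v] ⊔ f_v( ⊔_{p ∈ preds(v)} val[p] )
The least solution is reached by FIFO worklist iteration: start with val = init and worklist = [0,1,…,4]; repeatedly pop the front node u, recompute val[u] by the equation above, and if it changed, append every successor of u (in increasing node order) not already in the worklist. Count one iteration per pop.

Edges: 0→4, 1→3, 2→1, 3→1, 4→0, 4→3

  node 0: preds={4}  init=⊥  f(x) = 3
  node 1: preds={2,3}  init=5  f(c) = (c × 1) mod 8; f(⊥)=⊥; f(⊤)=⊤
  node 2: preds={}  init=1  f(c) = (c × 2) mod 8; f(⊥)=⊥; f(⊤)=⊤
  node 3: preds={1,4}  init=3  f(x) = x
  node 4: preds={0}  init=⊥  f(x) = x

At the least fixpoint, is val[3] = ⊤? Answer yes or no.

yes

Iteration log — 8 steps:
  step 1. node 0  ⊔preds=⊥  new=3  old=⊥  +wl: 
  step 2. node 1  ⊔preds=⊤  new=⊤  old=5  +wl: 
  step 3. node 2  ⊔preds=⊥  new=1  stable
  step 4. node 3  ⊔preds=⊤  new=⊤  old=3  +wl: 1
  step 5. node 4  ⊔preds=3  new=3  old=⊥  +wl: 0,3
  step 6. node 1  ⊔preds=⊤  new=⊤  stable
  step 7. node 0  ⊔preds=3  new=3  stable
  step 8. node 3  ⊔preds=⊤  new=⊤  stable

Least fixpoint reached:
  node 0: 3
  node 1: ⊤
  node 2: 1
  node 3: ⊤
  node 4: 3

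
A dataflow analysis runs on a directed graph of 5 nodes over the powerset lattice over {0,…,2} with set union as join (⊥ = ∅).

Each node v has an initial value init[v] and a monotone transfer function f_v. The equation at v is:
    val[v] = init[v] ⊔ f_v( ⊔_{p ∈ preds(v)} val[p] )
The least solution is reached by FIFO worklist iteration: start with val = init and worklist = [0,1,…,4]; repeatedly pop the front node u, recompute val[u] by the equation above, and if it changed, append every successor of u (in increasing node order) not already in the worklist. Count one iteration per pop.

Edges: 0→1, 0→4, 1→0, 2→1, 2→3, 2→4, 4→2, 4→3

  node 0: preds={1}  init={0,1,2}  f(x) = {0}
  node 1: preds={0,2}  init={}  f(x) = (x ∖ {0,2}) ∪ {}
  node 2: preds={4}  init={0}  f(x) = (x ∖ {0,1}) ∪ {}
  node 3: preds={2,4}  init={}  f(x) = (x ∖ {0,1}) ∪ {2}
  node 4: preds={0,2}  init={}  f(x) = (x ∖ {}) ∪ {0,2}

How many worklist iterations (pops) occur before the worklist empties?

10

Iteration log — 10 steps:
  step 1. node 0  ⊔preds={}  new={0,1,2}  stable
  step 2. node 1  ⊔preds={0,1,2}  new={1}  old={}  +wl: 0
  step 3. node 2  ⊔preds={}  new={0}  stable
  step 4. node 3  ⊔preds={0}  new={2}  old={}  +wl: 
  step 5. node 4  ⊔preds={0,1,2}  new={0,1,2}  old={}  +wl: 2,3
  step 6. node 0  ⊔preds={1}  new={0,1,2}  stable
  step 7. node 2  ⊔preds={0,1,2}  new={0,2}  old={0}  +wl: 1,4
  step 8. node 3  ⊔preds={0,1,2}  new={2}  stable
  step 9. node 1  ⊔preds={0,1,2}  new={1}  stable
  step 10. node 4  ⊔preds={0,1,2}  new={0,1,2}  stable

Least fixpoint reached:
  node 0: {0,1,2}
  node 1: {1}
  node 2: {0,2}
  node 3: {2}
  node 4: {0,1,2}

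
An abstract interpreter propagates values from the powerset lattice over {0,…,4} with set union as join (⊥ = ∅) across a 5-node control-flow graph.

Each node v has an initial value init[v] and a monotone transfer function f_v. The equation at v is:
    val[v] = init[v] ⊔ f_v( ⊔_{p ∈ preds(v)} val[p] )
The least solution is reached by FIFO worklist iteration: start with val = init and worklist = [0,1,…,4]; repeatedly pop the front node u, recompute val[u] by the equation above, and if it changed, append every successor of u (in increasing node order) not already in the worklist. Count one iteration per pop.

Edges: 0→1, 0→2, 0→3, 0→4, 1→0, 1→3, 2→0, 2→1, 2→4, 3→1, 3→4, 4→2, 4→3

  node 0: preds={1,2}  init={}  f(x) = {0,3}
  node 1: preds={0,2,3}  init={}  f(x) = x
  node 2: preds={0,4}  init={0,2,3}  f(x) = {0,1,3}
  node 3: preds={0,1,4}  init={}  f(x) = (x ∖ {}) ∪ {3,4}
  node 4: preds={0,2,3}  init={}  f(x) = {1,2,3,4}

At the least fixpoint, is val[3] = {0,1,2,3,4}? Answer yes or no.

yes

Iteration log — 12 steps:
  step 1. node 0  ⊔preds={0,2,3}  new={0,3}  old={}  +wl: 
  step 2. node 1  ⊔preds={0,2,3}  new={0,2,3}  old={}  +wl: 0
  step 3. node 2  ⊔preds={0,3}  new={0,1,2,3}  old={0,2,3}  +wl: 1
  step 4. node 3  ⊔preds={0,2,3}  new={0,2,3,4}  old={}  +wl: 
  step 5. node 4  ⊔preds={0,1,2,3,4}  new={1,2,3,4}  old={}  +wl: 2,3
  step 6. node 0  ⊔preds={0,1,2,3}  new={0,3}  stable
  step 7. node 1  ⊔preds={0,1,2,3,4}  new={0,1,2,3,4}  old={0,2,3}  +wl: 0
  step 8. node 2  ⊔preds={0,1,2,3,4}  new={0,1,2,3}  stable
  step 9. node 3  ⊔preds={0,1,2,3,4}  new={0,1,2,3,4}  old={0,2,3,4}  +wl: 1,4
  step 10. node 0  ⊔preds={0,1,2,3,4}  new={0,3}  stable
  step 11. node 1  ⊔preds={0,1,2,3,4}  new={0,1,2,3,4}  stable
  step 12. node 4  ⊔preds={0,1,2,3,4}  new={1,2,3,4}  stable

Least fixpoint reached:
  node 0: {0,3}
  node 1: {0,1,2,3,4}
  node 2: {0,1,2,3}
  node 3: {0,1,2,3,4}
  node 4: {1,2,3,4}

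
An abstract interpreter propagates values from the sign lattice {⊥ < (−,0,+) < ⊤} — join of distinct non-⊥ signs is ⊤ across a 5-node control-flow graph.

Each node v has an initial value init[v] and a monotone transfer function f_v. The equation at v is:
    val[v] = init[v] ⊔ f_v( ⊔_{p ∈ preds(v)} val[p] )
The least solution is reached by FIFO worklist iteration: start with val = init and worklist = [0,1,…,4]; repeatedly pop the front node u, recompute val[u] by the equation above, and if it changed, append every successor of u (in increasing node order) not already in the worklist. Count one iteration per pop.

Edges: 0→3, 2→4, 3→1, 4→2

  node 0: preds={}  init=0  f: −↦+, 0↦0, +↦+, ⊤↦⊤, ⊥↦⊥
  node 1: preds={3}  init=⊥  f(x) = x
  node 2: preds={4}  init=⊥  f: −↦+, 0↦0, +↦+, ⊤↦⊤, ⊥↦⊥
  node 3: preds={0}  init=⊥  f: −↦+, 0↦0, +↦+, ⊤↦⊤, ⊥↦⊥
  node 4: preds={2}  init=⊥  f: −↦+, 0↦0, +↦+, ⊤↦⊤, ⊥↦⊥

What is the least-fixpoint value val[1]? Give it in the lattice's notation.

0

Trace (6 dequeues):
  [1] u=0 | in ⊥ | out 0 | ==
  [2] u=1 | in ⊥ | out ⊥ | ==
  [3] u=2 | in ⊥ | out ⊥ | ==
  [4] u=3 | in 0 | out 0 | prev ⊥ | push {1}
  [5] u=4 | in ⊥ | out ⊥ | ==
  [6] u=1 | in 0 | out 0 | prev ⊥ | push {}

Converged values:
  [0] 0
  [1] 0
  [2] ⊥
  [3] 0
  [4] ⊥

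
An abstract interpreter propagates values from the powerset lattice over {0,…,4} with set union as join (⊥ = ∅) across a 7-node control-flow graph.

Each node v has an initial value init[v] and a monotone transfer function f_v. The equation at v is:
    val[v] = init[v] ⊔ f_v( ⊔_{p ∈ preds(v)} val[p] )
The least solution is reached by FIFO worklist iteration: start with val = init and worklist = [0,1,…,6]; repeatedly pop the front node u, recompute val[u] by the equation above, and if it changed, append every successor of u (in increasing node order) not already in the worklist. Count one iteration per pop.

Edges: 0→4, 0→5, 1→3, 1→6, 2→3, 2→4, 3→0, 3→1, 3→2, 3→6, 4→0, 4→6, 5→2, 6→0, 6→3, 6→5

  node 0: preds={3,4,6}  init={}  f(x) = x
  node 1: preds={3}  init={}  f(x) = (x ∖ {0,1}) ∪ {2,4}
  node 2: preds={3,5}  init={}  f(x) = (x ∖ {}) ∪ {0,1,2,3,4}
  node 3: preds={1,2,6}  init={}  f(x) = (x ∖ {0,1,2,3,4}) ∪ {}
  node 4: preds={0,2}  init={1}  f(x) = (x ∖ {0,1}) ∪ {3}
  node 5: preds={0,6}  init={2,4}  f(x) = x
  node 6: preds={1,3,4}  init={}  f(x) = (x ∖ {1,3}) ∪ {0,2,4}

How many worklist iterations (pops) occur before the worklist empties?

13

Trace (13 dequeues):
  [1] u=0 | in {1} | out {1} | prev {} | push {}
  [2] u=1 | in {} | out {2,4} | prev {} | push {}
  [3] u=2 | in {2,4} | out {0,1,2,3,4} | prev {} | push {}
  [4] u=3 | in {0,1,2,3,4} | out {} | ==
  [5] u=4 | in {0,1,2,3,4} | out {1,2,3,4} | prev {1} | push {0}
  [6] u=5 | in {1} | out {1,2,4} | prev {2,4} | push {2}
  [7] u=6 | in {1,2,3,4} | out {0,2,4} | prev {} | push {3,5}
  [8] u=0 | in {0,1,2,3,4} | out {0,1,2,3,4} | prev {1} | push {4}
  [9] u=2 | in {1,2,4} | out {0,1,2,3,4} | ==
  [10] u=3 | in {0,1,2,3,4} | out {} | ==
  [11] u=5 | in {0,1,2,3,4} | out {0,1,2,3,4} | prev {1,2,4} | push {2}
  [12] u=4 | in {0,1,2,3,4} | out {1,2,3,4} | ==
  [13] u=2 | in {0,1,2,3,4} | out {0,1,2,3,4} | ==

Converged values:
  [0] {0,1,2,3,4}
  [1] {2,4}
  [2] {0,1,2,3,4}
  [3] {}
  [4] {1,2,3,4}
  [5] {0,1,2,3,4}
  [6] {0,2,4}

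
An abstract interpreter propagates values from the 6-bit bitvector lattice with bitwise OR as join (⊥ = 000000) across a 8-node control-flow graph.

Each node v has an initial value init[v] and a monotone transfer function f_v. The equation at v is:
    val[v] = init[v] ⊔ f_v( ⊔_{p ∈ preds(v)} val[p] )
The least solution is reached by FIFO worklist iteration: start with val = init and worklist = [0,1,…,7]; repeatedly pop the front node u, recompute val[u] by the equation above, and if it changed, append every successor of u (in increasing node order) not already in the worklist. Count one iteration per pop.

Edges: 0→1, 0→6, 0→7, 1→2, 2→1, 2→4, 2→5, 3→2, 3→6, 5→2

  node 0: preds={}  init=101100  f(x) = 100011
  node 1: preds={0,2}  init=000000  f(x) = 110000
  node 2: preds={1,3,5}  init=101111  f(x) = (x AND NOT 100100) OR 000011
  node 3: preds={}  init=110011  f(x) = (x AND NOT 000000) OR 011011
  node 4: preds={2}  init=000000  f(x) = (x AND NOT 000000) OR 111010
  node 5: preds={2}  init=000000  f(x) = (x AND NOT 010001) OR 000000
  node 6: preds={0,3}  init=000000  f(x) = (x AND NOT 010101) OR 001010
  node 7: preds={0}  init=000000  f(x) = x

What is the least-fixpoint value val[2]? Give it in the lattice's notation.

Trace (10 dequeues):
  [1] u=0 | in 000000 | out 101111 | prev 101100 | push {}
  [2] u=1 | in 101111 | out 110000 | prev 000000 | push {}
  [3] u=2 | in 110011 | out 111111 | prev 101111 | push {1}
  [4] u=3 | in 000000 | out 111011 | prev 110011 | push {2}
  [5] u=4 | in 111111 | out 111111 | prev 000000 | push {}
  [6] u=5 | in 111111 | out 101110 | prev 000000 | push {}
  [7] u=6 | in 111111 | out 101010 | prev 000000 | push {}
  [8] u=7 | in 101111 | out 101111 | prev 000000 | push {}
  [9] u=1 | in 111111 | out 110000 | ==
  [10] u=2 | in 111111 | out 111111 | ==

Converged values:
  [0] 101111
  [1] 110000
  [2] 111111
  [3] 111011
  [4] 111111
  [5] 101110
  [6] 101010
  [7] 101111

111111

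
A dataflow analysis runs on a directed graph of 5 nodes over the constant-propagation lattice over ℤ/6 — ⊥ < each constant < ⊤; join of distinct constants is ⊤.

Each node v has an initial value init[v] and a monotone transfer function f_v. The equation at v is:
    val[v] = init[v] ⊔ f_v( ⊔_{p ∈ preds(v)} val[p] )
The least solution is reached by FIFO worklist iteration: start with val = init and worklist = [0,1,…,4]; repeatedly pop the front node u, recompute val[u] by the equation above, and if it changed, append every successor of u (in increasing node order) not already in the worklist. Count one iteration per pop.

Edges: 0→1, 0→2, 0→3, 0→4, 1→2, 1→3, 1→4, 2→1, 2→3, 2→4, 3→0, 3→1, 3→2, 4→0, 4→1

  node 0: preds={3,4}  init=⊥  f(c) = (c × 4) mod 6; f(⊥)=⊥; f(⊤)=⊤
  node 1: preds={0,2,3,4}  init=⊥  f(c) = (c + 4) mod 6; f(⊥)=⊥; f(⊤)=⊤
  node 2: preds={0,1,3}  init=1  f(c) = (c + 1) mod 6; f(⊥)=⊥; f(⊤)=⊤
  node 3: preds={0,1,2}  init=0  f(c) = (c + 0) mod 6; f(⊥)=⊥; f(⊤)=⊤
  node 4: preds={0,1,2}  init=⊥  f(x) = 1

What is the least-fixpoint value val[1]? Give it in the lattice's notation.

⊤

Iteration log — 11 steps:
  step 1. node 0  ⊔preds=0  new=0  old=⊥  +wl: 
  step 2. node 1  ⊔preds=⊤  new=⊤  old=⊥  +wl: 
  step 3. node 2  ⊔preds=⊤  new=⊤  old=1  +wl: 1
  step 4. node 3  ⊔preds=⊤  new=⊤  old=0  +wl: 0,2
  step 5. node 4  ⊔preds=⊤  new=1  old=⊥  +wl: 
  step 6. node 1  ⊔preds=⊤  new=⊤  stable
  step 7. node 0  ⊔preds=⊤  new=⊤  old=0  +wl: 1,3,4
  step 8. node 2  ⊔preds=⊤  new=⊤  stable
  step 9. node 1  ⊔preds=⊤  new=⊤  stable
  step 10. node 3  ⊔preds=⊤  new=⊤  stable
  step 11. node 4  ⊔preds=⊤  new=1  stable

Least fixpoint reached:
  node 0: ⊤
  node 1: ⊤
  node 2: ⊤
  node 3: ⊤
  node 4: 1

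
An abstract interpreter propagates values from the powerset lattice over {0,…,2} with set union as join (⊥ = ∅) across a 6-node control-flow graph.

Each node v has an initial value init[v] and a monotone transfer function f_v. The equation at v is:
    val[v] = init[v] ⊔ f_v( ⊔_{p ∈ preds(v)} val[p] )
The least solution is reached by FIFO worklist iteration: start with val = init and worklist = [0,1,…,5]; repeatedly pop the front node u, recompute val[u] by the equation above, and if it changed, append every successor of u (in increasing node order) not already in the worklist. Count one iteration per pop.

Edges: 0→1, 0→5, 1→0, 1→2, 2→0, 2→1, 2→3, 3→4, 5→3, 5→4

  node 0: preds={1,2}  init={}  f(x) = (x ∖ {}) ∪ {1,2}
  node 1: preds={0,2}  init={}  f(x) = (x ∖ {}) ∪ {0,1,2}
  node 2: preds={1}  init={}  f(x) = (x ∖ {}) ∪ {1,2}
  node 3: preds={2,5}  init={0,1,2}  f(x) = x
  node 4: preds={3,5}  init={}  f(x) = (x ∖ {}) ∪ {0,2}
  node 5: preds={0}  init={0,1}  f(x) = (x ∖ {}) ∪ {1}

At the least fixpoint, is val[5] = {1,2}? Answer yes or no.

no

Trace (11 dequeues):
  [1] u=0 | in {} | out {1,2} | prev {} | push {}
  [2] u=1 | in {1,2} | out {0,1,2} | prev {} | push {0}
  [3] u=2 | in {0,1,2} | out {0,1,2} | prev {} | push {1}
  [4] u=3 | in {0,1,2} | out {0,1,2} | ==
  [5] u=4 | in {0,1,2} | out {0,1,2} | prev {} | push {}
  [6] u=5 | in {1,2} | out {0,1,2} | prev {0,1} | push {3,4}
  [7] u=0 | in {0,1,2} | out {0,1,2} | prev {1,2} | push {5}
  [8] u=1 | in {0,1,2} | out {0,1,2} | ==
  [9] u=3 | in {0,1,2} | out {0,1,2} | ==
  [10] u=4 | in {0,1,2} | out {0,1,2} | ==
  [11] u=5 | in {0,1,2} | out {0,1,2} | ==

Converged values:
  [0] {0,1,2}
  [1] {0,1,2}
  [2] {0,1,2}
  [3] {0,1,2}
  [4] {0,1,2}
  [5] {0,1,2}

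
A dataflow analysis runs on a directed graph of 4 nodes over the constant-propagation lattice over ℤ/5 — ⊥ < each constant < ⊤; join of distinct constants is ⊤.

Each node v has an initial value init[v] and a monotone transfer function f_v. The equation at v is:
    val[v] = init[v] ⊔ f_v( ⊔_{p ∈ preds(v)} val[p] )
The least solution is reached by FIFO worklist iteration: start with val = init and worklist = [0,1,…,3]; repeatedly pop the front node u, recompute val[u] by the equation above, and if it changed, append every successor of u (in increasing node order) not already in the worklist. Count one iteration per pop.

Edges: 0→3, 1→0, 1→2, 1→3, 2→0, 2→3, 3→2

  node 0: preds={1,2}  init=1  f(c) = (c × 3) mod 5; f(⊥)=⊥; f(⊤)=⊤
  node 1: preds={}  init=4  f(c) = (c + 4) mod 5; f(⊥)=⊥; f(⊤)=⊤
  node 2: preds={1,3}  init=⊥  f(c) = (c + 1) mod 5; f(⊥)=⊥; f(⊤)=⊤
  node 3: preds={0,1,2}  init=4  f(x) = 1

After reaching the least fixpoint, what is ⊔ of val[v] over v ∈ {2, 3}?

⊤

Iteration log — 8 steps:
  step 1. node 0  ⊔preds=4  new=⊤  old=1  +wl: 
  step 2. node 1  ⊔preds=⊥  new=4  stable
  step 3. node 2  ⊔preds=4  new=0  old=⊥  +wl: 0
  step 4. node 3  ⊔preds=⊤  new=⊤  old=4  +wl: 2
  step 5. node 0  ⊔preds=⊤  new=⊤  stable
  step 6. node 2  ⊔preds=⊤  new=⊤  old=0  +wl: 0,3
  step 7. node 0  ⊔preds=⊤  new=⊤  stable
  step 8. node 3  ⊔preds=⊤  new=⊤  stable

Least fixpoint reached:
  node 0: ⊤
  node 1: 4
  node 2: ⊤
  node 3: ⊤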